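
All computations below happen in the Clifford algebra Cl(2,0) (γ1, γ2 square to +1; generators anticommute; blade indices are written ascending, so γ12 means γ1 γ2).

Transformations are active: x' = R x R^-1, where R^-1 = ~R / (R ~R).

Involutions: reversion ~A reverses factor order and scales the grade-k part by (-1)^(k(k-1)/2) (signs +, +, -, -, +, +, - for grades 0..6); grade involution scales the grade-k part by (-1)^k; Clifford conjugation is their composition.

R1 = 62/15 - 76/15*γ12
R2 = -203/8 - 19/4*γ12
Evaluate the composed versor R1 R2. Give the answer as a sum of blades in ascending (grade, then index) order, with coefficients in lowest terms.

Distribute over the terms of R1 (each basis-blade product reordered to ascending indices, repeated generators contracted through their squares):
(62/15) R2 = -6293/60 - 589/30*γ12
(-76/15*γ12) R2 = -361/15 + 3857/30*γ12
Summing the partial products and collecting blades:
Answer: -2579/20 + 1634/15*γ12


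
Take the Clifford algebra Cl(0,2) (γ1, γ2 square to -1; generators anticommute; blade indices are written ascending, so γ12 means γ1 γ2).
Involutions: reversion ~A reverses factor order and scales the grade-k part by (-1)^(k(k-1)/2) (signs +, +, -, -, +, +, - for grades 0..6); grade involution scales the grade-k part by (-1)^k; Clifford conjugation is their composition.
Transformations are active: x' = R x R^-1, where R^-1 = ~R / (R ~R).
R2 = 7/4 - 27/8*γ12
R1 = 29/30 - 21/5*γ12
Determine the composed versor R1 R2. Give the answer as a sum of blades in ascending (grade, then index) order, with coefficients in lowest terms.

Distribute over the terms of R1 (each basis-blade product reordered to ascending indices, repeated generators contracted through their squares):
(29/30) R2 = 203/120 - 261/80*γ12
(-21/5*γ12) R2 = -567/40 - 147/20*γ12
Summing the partial products and collecting blades:
Answer: -749/60 - 849/80*γ12


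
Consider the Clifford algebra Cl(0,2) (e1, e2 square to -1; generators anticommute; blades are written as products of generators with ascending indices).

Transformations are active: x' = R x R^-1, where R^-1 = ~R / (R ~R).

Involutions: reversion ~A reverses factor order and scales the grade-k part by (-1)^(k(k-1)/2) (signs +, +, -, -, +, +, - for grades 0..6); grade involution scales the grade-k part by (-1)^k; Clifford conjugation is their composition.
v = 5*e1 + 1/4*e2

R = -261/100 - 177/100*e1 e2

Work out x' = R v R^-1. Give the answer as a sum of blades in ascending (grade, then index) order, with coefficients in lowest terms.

~R = -261/100 + 177/100*e1 e2, and R ~R = 1989/200, so R^-1 = ~R / (1989/200).
R v = -5043/400*e1 - 3801/400*e2
Answer: 35747/22100*e1 + 26176/5525*e2


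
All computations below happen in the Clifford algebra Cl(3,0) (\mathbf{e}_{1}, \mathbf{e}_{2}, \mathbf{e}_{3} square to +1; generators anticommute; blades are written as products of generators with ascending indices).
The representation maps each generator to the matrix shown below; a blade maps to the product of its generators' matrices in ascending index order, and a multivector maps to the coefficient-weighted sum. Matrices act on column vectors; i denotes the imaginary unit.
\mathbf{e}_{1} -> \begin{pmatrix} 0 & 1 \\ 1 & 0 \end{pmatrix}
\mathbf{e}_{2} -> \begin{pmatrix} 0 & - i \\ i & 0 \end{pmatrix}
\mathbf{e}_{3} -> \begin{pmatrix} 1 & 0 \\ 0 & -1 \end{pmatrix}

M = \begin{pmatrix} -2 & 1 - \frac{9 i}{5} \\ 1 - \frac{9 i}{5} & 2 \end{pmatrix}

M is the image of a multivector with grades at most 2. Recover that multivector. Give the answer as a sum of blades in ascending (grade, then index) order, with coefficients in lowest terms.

Method: 1, rho(e_{1}), rho(e_{2}), rho(e_{3}) form a trace-orthogonal basis of the 2x2 complex matrices (tr(X Y) = 2 if X = Y, else 0), so M = m0*1 + m1*rho(e_{1}) + m2*rho(e_{2}) + m3*rho(e_{3}) with m0 = tr(M)/2 = 0, m1 = tr(M rho(e_{1}))/2 = 1 - \frac{9 i}{5}, m2 = tr(M rho(e_{2}))/2 = 0, m3 = tr(M rho(e_{3}))/2 = -2.
Multiplying table entries, the bivector images are rho(e_{1} e_{2}) = i*rho(e_{3}), rho(e_{1} e_{3}) = -i*rho(e_{2}), rho(e_{2} e_{3}) = i*rho(e_{1}); with real blade coefficients the real parts of m0..m3 are the coefficients of 1, e_{1}, e_{2}, e_{3} and the imaginary parts give the bivectors (e_{2} e_{3}: Im m1, e_{1} e_{3}: -Im m2, e_{1} e_{2}: Im m3).
Answer: e_{1} - 2 e_{3} - \frac{9}{5} e_{2} e_{3}


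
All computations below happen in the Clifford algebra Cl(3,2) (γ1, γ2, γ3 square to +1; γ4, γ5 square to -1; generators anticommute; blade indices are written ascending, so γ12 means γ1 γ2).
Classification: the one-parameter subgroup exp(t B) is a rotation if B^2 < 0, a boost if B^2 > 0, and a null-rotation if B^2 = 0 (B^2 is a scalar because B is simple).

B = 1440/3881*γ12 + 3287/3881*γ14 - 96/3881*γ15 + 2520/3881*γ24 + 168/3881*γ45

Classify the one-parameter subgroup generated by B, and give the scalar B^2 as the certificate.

B^2 term by term: the squares give (1440/3881)^2*(γ12)^2 + (3287/3881)^2*(γ14)^2 + (-96/3881)^2*(γ15)^2 + (2520/3881)^2*(γ24)^2 + (168/3881)^2*(γ45)^2 = 2073600/15062161*(-1) + 10804369/15062161*(+1) + 9216/15062161*(+1) + 6350400/15062161*(+1) + 28224/15062161*(-1) = 1 (each basis 2-blade squares to minus the product of its generators' squares); cross terms between blades sharing an index anticommute and cancel; the commuting (index-disjoint) pairs give grade-4 terms 2*c*c'*(blade product), which cancel blade by blade — γ1245: 483840/15062161 - 483840/15062161 = 0 — confirming B is simple. So B^2 = 1.
Answer: boost, certificate B^2 = 1. Certificate logic: 1 is a conjugation-invariant scalar, so its sign fixes rotation versus boost versus null-rotation outright.


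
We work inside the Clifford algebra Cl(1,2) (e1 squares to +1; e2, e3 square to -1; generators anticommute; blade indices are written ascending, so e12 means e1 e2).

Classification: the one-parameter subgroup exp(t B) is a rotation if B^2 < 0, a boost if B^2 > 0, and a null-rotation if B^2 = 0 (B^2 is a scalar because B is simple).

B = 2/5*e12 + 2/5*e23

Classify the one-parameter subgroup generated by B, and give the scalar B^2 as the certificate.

B^2 term by term: the squares give (2/5)^2*(e12)^2 + (2/5)^2*(e23)^2 = 4/25*(+1) + 4/25*(-1) = 0 (each basis 2-blade squares to minus the product of its generators' squares); cross terms between blades sharing an index anticommute and cancel. So B^2 = 0.
Answer: null-rotation, certificate B^2 = 0. The scalar 0 is the complete invariant here: its sign names the subgroup type.


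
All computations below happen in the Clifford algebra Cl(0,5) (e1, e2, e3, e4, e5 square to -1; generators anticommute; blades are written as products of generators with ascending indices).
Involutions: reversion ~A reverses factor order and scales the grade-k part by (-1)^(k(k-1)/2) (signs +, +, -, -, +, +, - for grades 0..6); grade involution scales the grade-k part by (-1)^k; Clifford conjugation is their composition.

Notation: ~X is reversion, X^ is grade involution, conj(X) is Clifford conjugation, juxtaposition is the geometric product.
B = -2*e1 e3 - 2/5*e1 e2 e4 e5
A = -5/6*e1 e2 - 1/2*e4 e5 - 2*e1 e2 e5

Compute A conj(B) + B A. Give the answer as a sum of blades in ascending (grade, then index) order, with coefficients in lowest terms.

first term: -4/5*e4 - 1/5*e1 e2 - 5/3*e2 e3 - 1/3*e4 e5 - 4*e2 e3 e5 - e1 e3 e4 e5
second term: 4/5*e4 - 1/5*e1 e2 - 5/3*e2 e3 - 1/3*e4 e5 - 4*e2 e3 e5 + e1 e3 e4 e5
Answer: -2/5*e1 e2 - 10/3*e2 e3 - 2/3*e4 e5 - 8*e2 e3 e5


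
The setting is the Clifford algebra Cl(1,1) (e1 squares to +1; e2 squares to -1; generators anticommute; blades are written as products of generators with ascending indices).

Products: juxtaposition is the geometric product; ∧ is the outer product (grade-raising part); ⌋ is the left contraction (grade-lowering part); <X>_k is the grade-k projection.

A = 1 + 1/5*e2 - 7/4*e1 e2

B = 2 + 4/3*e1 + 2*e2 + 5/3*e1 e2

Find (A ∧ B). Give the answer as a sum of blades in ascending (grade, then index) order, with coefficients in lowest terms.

step 1: 2 + 4/3*e1 + 12/5*e2 - 21/10*e1 e2
Answer: 2 + 4/3*e1 + 12/5*e2 - 21/10*e1 e2


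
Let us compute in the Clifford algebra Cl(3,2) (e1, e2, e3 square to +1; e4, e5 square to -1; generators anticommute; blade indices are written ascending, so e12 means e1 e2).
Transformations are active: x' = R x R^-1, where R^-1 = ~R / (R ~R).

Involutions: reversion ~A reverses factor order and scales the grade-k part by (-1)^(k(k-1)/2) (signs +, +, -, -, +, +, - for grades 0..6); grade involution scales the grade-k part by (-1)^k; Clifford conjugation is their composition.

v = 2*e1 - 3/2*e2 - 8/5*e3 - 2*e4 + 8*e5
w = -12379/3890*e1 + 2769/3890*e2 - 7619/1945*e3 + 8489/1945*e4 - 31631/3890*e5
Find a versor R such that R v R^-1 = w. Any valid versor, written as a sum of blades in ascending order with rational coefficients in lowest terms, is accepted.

The midline construction: v and w both square to -5919/100, so reflecting in their sum -4599/3890*e1 - 1533/1945*e2 - 10731/1945*e3 + 4599/1945*e4 - 511/3890*e5 exchanges them.
Answer: -4599/3890*e1 - 1533/1945*e2 - 10731/1945*e3 + 4599/1945*e4 - 511/3890*e5


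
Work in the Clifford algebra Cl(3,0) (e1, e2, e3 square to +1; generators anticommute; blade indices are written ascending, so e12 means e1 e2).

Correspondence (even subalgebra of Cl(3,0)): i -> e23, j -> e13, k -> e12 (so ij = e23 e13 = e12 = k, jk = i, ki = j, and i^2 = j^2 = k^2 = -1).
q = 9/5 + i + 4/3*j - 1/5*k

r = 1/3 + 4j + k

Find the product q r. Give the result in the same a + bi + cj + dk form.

In blades: q = 9/5 - 1/5*e12 + 4/3*e13 + e23, r = 1/3 + e12 + 4*e13.
Distribute q over r term by term (generator squares from the signature, products reordered to ascending indices): (9/5)*r = 3/5 + 9/5*e12 + 36/5*e13; (-1/5*e12)*r = 1/5 - 1/15*e12 + 4/5*e23; (4/3*e13)*r = -16/3 + 4/9*e13 + 4/3*e23; (e23)*r = 4*e12 - e13 + 1/3*e23.
Sum: -68/15 + 86/15*e12 + 299/45*e13 + 37/15*e23; translating back through the correspondence:
Answer: -68/15 + 37/15*i + 299/45*j + 86/15*k


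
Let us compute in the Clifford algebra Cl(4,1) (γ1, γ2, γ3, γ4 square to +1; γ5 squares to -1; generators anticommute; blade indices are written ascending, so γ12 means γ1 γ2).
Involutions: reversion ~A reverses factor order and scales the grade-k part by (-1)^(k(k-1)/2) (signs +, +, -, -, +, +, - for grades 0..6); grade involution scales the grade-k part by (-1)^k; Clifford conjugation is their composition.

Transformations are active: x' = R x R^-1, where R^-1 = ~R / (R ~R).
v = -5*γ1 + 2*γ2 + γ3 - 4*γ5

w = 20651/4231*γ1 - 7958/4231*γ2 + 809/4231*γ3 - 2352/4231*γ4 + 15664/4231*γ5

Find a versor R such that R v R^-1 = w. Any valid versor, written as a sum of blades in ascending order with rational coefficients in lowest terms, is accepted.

Equal squares first: v^2 = w^2 = 14. Then v + w = -504/4231*γ1 + 504/4231*γ2 + 5040/4231*γ3 - 2352/4231*γ4 - 1260/4231*γ5 is a versor taking v to w, provided it is invertible.
Answer: -504/4231*γ1 + 504/4231*γ2 + 5040/4231*γ3 - 2352/4231*γ4 - 1260/4231*γ5


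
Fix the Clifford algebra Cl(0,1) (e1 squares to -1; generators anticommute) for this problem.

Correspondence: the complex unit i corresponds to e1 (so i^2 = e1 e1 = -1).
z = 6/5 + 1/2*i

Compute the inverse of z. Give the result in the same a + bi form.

In blades: z = 6/5 + 1/2*e1.
With qbar = 6/5 - 1/2*e1 (scalar fixed, mapped units negated), z qbar = 169/100 (the sum of squared coefficients), so z^-1 = qbar / (169/100) = 120/169 - 50/169*e1; translating back:
Answer: 120/169 - 50/169*i


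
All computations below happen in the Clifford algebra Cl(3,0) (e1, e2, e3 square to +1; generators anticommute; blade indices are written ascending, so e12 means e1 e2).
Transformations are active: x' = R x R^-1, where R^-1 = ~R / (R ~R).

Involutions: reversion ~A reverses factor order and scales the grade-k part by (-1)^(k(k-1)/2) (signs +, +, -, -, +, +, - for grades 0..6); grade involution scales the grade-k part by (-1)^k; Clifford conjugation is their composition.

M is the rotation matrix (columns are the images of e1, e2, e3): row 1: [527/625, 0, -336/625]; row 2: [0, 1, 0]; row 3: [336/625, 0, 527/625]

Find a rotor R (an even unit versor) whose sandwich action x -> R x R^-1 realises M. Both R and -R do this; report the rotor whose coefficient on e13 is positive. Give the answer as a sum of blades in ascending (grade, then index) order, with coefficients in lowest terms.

Method: write R = a + b12*e12 + b13*e13 + b23*e23 with a^2 + b12^2 + b13^2 + b23^2 = 1 (so R^-1 = ~R). Expanding the columns R e_j ~R gives tr M = 4a^2 - 1 and, from the antisymmetric part, M21 - M12 = -4a*b12, M13 - M31 = 4a*b13, M32 - M23 = -4a*b23.
Here tr M = 1679/625, so a^2 = (1 + tr M)/4 = 576/625 and a = ±24/25. Taking a = 24/25: M21 - M12 = 0, M13 - M31 = -672/625, M32 - M23 = 0, giving b12 = 0, b13 = -7/25, b23 = 0, i.e. R = 24/25 - 7/25*e13.
Its e13 coefficient is negative, so report the other preimage -R.
Answer: -24/25 + 7/25*e13. Uniqueness: Spin(3) -> SO(3) maps R and -R to the same rotation of trace 1679/625; fixing the sign of the e13 coefficient removes the ambiguity.


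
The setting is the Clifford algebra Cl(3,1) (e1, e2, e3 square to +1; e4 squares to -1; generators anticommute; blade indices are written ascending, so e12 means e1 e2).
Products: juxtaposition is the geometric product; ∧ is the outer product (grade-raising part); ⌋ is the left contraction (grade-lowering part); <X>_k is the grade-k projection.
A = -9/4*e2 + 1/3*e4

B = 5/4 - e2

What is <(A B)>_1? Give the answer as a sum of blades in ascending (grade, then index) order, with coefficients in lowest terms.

step 1: 9/4 - 45/16*e2 + 5/12*e4 + 1/3*e24
step 2: -45/16*e2 + 5/12*e4
Answer: -45/16*e2 + 5/12*e4


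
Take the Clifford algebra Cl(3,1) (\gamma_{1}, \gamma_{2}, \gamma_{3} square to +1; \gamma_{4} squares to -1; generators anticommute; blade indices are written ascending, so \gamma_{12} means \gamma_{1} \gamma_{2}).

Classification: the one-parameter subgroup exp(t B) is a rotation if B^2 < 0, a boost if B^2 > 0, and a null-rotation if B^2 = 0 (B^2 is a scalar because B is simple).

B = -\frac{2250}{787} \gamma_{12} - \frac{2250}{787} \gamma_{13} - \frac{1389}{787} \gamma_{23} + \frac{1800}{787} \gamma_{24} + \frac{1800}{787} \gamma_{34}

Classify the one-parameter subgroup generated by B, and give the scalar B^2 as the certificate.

B^2 term by term: the squares give (-\frac{2250}{787})^2*(\gamma_{12})^2 + (-\frac{2250}{787})^2*(\gamma_{13})^2 + (-\frac{1389}{787})^2*(\gamma_{23})^2 + (\frac{1800}{787})^2*(\gamma_{24})^2 + (\frac{1800}{787})^2*(\gamma_{34})^2 = \frac{5062500}{619369}*(-1) + \frac{5062500}{619369}*(-1) + \frac{1929321}{619369}*(-1) + \frac{3240000}{619369}*(+1) + \frac{3240000}{619369}*(+1) = -9 (each basis 2-blade squares to minus the product of its generators' squares); cross terms between blades sharing an index anticommute and cancel; the commuting (index-disjoint) pairs give grade-4 terms 2*c*c'*(blade product), which cancel blade by blade — \gamma_{1234}: -\frac{8100000}{619369} + \frac{8100000}{619369} = 0 — confirming B is simple. So B^2 = -9.
Answer: rotation, certificate B^2 = -9. Check the certificate: B^2 = -9, and that sign is decisive whatever form B takes.


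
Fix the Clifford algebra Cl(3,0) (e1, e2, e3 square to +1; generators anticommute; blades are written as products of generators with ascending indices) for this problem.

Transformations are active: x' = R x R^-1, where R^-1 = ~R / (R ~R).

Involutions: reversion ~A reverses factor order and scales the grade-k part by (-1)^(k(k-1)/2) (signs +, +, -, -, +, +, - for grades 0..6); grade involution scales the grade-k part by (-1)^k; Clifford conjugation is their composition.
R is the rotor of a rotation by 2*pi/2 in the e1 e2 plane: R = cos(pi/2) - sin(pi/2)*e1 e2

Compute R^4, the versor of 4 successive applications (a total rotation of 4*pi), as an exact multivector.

The rotor phase is half the rotation angle and phases add under composition, so 4 steps in the e1 e2 plane accumulate phase 4*(pi/2) = 2*pi: R^4 = cos(2*pi) - sin(2*pi)*e1 e2.
cos(2*pi) = 1 and sin(2*pi) = 0, so R^4 = 1. The total rotation 4*pi is 2 full turns, so every vector returns to itself, yet the rotor is +1, back on the identity sheet (an even number of 2*pi turns).
Answer: 1


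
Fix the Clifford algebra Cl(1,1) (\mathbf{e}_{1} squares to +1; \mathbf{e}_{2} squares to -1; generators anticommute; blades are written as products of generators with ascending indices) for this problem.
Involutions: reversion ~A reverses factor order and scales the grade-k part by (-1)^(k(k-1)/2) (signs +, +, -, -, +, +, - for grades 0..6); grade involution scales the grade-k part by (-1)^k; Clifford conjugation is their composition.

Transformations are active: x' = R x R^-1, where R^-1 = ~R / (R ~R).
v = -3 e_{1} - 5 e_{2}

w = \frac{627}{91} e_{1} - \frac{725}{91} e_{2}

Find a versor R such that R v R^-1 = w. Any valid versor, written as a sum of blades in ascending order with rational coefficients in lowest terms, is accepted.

Construction: equal norms (both -16) license R = v + w = \frac{354}{91} e_{1} - \frac{1180}{91} e_{2} — nothing changes along that direction, while (v - w)/2 changes sign, so v maps onto w.
Answer: \frac{354}{91} e_{1} - \frac{1180}{91} e_{2}


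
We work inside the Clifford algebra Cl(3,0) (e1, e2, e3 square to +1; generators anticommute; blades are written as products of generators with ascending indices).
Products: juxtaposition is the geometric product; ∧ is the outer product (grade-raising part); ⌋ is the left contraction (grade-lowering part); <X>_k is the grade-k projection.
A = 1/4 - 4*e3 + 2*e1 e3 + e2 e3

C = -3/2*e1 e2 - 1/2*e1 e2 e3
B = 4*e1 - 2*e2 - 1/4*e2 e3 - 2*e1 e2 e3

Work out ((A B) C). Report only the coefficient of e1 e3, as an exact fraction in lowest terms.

step 1: 1/4 + 3*e1 - 11/2*e2 - 6*e3 + 17/2*e1 e2 + 16*e1 e3 - 129/16*e2 e3 + 15/2*e1 e2 e3
step 2: 33/2 - 393/32*e1 - 25/2*e2 + 31/2*e3 + 21/8*e1 e2 - 475/32*e1 e3 - 51/2*e2 e3 + 71/8*e1 e2 e3
Answer: -475/32


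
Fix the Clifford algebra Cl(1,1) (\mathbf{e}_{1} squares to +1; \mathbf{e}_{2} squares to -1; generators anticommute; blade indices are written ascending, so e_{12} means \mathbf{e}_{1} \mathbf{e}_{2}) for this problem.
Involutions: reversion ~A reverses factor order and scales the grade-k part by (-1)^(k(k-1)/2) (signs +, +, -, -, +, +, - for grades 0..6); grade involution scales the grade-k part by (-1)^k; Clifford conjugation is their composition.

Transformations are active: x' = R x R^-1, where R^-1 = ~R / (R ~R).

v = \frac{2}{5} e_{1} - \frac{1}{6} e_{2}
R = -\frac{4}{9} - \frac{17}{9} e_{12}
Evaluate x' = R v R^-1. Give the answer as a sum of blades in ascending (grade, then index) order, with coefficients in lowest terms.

~R = -\frac{4}{9} + \frac{17}{9} e_{12}, and R ~R = -\frac{91}{27}, so R^-1 = ~R / (-\frac{91}{27}).
R v = -\frac{133}{270} e_{1} + \frac{112}{135} e_{2}
Answer: -\frac{62}{117} e_{1} + \frac{451}{1170} e_{2}


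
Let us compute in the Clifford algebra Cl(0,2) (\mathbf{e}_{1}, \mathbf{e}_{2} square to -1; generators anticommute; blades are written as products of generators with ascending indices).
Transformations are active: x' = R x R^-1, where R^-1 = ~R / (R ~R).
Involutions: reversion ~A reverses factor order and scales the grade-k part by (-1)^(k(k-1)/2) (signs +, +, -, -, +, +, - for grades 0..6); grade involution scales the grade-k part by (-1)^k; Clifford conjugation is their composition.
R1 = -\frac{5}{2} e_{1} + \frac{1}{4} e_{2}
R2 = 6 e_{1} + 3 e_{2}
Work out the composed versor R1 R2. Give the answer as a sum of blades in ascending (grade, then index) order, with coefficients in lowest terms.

Distribute over the terms of R1 (each basis-blade product reordered to ascending indices, repeated generators contracted through their squares):
(-\frac{5}{2} e_{1}) R2 = 15 - \frac{15}{2} e_{1} e_{2}
(\frac{1}{4} e_{2}) R2 = -\frac{3}{4} - \frac{3}{2} e_{1} e_{2}
Summing the partial products and collecting blades:
Answer: \frac{57}{4} - 9 e_{1} e_{2}


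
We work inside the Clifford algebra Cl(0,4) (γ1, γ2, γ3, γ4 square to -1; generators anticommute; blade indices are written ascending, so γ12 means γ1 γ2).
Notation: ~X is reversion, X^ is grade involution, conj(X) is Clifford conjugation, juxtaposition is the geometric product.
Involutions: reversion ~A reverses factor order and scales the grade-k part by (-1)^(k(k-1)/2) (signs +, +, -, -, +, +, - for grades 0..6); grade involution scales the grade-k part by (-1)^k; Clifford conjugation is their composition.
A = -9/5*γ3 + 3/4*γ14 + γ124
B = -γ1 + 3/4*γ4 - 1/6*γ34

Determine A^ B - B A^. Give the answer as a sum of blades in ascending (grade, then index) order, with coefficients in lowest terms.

first term: -9/16*γ1 - 9/20*γ4 + 3/4*γ12 + 67/40*γ13 - γ24 + 27/20*γ34 + 1/6*γ123
second term: 9/16*γ1 + 9/20*γ4 + 3/4*γ12 - 67/40*γ13 - γ24 - 27/20*γ34 - 1/6*γ123
Answer: -9/8*γ1 - 9/10*γ4 + 67/20*γ13 + 27/10*γ34 + 1/3*γ123


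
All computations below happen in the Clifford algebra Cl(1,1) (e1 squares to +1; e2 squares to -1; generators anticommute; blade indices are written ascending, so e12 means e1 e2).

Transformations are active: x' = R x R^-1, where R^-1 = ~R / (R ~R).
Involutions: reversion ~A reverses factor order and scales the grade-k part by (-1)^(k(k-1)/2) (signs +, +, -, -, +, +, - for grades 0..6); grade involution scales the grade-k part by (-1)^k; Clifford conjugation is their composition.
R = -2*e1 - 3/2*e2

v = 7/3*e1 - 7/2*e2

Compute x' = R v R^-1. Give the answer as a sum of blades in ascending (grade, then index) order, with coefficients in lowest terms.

~R = -2*e1 - 3/2*e2, and R ~R = 7/4, so R^-1 = ~R / (7/4).
R v = -119/12 + 21/2*e12
Answer: 61/3*e1 + 41/2*e2


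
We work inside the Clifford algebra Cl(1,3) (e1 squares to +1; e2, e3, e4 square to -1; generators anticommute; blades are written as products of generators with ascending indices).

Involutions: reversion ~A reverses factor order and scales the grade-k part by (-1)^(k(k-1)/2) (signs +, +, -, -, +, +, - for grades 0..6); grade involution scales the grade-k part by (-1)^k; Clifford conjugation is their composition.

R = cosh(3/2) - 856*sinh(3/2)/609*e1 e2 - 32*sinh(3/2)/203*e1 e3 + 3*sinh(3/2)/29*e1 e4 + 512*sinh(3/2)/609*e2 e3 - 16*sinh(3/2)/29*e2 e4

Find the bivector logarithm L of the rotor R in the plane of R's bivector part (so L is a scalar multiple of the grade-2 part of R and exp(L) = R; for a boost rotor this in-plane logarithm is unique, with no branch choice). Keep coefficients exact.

The scalar part of R is cosh(3/2), which determines |rapidity| via cosh; the sign lives in the bivector part, and pairing them (bivector part over sinh of the rapidity = the plane) gives the unique in-plane L = rapidity * plane.
Concretely: cosh(rapidity) = cosh(3/2) gives rapidity = ±3/2, and since rapidity/sinh(rapidity) is even the sign is immaterial: L = (rapidity/sinh(rapidity)) * <R>_2 = (3/(2*sinh(3/2))) * <R>_2.
Answer: -428/203*e1 e2 - 48/203*e1 e3 + 9/58*e1 e4 + 256/203*e2 e3 - 24/29*e2 e4


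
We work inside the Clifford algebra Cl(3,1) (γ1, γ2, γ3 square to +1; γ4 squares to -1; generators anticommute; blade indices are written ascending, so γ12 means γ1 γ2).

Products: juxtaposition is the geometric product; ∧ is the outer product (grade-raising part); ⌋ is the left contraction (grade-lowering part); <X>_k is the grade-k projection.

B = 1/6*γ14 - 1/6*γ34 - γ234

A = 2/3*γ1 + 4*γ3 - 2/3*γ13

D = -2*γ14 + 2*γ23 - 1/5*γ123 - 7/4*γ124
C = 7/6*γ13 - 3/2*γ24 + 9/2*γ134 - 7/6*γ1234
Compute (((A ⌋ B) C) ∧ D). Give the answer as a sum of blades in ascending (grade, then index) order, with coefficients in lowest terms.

step 1: -5/9*γ4 + 4*γ24
step 2: -6 + 5/6*γ2 + 43/6*γ13 + 1007/54*γ123 - 35/54*γ134 - 14/3*γ1234
step 3: 12*γ14 - 12*γ23 + 6/5*γ123 + 73/6*γ124
Answer: 12*γ14 - 12*γ23 + 6/5*γ123 + 73/6*γ124


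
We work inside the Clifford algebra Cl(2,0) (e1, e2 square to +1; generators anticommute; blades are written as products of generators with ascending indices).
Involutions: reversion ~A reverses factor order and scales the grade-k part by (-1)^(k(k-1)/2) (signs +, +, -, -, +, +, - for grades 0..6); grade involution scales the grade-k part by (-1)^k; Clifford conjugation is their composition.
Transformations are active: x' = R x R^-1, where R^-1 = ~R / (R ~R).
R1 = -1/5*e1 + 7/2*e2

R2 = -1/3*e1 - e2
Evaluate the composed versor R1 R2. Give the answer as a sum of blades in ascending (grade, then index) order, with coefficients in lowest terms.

Distribute over the terms of R1 (each basis-blade product reordered to ascending indices, repeated generators contracted through their squares):
(-1/5*e1) R2 = 1/15 + 1/5*e1 e2
(7/2*e2) R2 = -7/2 + 7/6*e1 e2
Summing the partial products and collecting blades:
Answer: -103/30 + 41/30*e1 e2


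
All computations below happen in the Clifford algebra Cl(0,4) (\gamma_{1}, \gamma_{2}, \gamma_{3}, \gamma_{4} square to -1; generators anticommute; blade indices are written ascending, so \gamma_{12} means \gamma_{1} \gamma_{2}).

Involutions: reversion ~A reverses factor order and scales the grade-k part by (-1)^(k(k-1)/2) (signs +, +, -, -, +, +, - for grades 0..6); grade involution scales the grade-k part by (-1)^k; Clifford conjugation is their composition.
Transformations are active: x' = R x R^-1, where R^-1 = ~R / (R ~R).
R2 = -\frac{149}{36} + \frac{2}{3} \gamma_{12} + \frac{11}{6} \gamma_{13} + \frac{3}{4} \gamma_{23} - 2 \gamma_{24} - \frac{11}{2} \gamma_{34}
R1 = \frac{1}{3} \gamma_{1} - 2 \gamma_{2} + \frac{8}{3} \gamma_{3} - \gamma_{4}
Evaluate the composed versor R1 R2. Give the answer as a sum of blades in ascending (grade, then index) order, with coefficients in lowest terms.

Distribute over the terms of R1 (each basis-blade product reordered to ascending indices, repeated generators contracted through their squares):
(\frac{1}{3} \gamma_{1}) R2 = -\frac{149}{108} \gamma_{1} - \frac{2}{9} \gamma_{2} - \frac{11}{18} \gamma_{3} + \frac{1}{4} \gamma_{123} - \frac{2}{3} \gamma_{124} - \frac{11}{6} \gamma_{134}
(-2 \gamma_{2}) R2 = -\frac{4}{3} \gamma_{1} + \frac{149}{18} \gamma_{2} + \frac{3}{2} \gamma_{3} - 4 \gamma_{4} + \frac{11}{3} \gamma_{123} + 11 \gamma_{234}
(\frac{8}{3} \gamma_{3}) R2 = \frac{44}{9} \gamma_{1} + 2 \gamma_{2} - \frac{298}{27} \gamma_{3} + \frac{44}{3} \gamma_{4} + \frac{16}{9} \gamma_{123} + \frac{16}{3} \gamma_{234}
(-\gamma_{4}) R2 = 2 \gamma_{2} + \frac{11}{2} \gamma_{3} + \frac{149}{36} \gamma_{4} - \frac{2}{3} \gamma_{124} - \frac{11}{6} \gamma_{134} - \frac{3}{4} \gamma_{234}
Summing the partial products and collecting blades:
Answer: \frac{235}{108} \gamma_{1} + \frac{217}{18} \gamma_{2} - \frac{251}{54} \gamma_{3} + \frac{533}{36} \gamma_{4} + \frac{205}{36} \gamma_{123} - \frac{4}{3} \gamma_{124} - \frac{11}{3} \gamma_{134} + \frac{187}{12} \gamma_{234}


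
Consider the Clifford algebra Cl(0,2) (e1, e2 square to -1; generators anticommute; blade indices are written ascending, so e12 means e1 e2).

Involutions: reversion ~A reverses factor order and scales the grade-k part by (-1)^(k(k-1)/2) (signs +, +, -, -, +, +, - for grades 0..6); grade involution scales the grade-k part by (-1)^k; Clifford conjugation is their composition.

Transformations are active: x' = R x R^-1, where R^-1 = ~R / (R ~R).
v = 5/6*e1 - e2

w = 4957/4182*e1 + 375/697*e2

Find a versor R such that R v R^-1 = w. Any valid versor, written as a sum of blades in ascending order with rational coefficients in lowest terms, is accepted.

Why this works: both vectors square to -61/36, so q(v) = q(w) and R = v + w = 1407/697*e1 - 322/697*e2 carries v to w — its own direction survives, the complement (v - w)/2 flips.
Answer: 1407/697*e1 - 322/697*e2


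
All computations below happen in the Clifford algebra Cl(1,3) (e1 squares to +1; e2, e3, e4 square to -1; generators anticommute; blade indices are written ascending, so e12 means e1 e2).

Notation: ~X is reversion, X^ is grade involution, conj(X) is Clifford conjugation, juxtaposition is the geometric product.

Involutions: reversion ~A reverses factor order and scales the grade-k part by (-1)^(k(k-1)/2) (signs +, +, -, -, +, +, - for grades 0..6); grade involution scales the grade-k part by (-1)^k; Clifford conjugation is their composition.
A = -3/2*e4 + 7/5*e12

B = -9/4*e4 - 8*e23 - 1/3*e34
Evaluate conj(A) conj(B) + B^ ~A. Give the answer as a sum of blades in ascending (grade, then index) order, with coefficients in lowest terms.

first term: -27/8 + 1/2*e3 + 56/5*e13 - 63/20*e124 + 12*e234 - 7/15*e1234
second term: 27/8 - 1/2*e3 + 56/5*e13 - 63/20*e124 + 12*e234 + 7/15*e1234
Answer: 112/5*e13 - 63/10*e124 + 24*e234


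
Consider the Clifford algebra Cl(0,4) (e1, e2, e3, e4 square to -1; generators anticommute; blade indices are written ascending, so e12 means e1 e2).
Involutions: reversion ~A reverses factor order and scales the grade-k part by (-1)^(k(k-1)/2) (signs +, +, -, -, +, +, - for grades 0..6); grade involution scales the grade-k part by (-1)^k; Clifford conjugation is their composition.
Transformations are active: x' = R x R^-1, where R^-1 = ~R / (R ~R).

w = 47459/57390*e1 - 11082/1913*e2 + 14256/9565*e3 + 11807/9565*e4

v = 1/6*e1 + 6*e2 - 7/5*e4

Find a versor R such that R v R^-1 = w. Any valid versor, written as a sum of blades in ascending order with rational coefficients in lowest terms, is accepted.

Key observation: q(v) = q(w) = -34189/900 (sandwiches preserve the norm), so R = v + w = 9504/9565*e1 + 396/1913*e2 + 14256/9565*e3 - 1584/9565*e4 works whenever it is invertible — the component of v along it is kept and (v - w)/2 reverses, sending v to w.
Answer: 9504/9565*e1 + 396/1913*e2 + 14256/9565*e3 - 1584/9565*e4


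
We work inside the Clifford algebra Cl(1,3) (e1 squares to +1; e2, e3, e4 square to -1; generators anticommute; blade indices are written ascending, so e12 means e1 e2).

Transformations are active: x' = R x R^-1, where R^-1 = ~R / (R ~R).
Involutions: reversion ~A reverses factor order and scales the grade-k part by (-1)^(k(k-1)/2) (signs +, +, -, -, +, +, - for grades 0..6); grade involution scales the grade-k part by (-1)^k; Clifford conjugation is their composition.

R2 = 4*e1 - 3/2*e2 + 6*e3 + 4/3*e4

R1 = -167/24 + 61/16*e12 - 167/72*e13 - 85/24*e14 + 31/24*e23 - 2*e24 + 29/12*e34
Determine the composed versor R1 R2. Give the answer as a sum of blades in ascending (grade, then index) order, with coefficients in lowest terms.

Distribute over the terms of R2 (each basis-blade product reordered to ascending indices, repeated generators contracted through their squares):
R1 (4*e1) = -167/6*e1 - 61/4*e2 + 167/18*e3 + 85/6*e4 + 31/6*e123 - 8*e124 + 29/3*e134
R1 (-3/2*e2) = 183/32*e1 + 167/16*e2 - 31/16*e3 + 3*e4 - 167/48*e123 - 85/16*e124 - 29/8*e234
R1 (6*e3) = 167/12*e1 - 31/4*e2 - 167/4*e3 + 29/2*e4 + 183/8*e123 + 85/4*e134 + 12*e234
R1 (4/3*e4) = 85/18*e1 + 8/3*e2 - 29/9*e3 - 167/18*e4 + 61/12*e124 - 167/54*e134 + 31/18*e234
Summing the partial products and collecting blades:
Answer: -1001/288*e1 - 475/48*e2 - 5419/144*e3 + 403/18*e4 + 393/16*e123 - 395/48*e124 + 3005/108*e134 + 727/72*e234


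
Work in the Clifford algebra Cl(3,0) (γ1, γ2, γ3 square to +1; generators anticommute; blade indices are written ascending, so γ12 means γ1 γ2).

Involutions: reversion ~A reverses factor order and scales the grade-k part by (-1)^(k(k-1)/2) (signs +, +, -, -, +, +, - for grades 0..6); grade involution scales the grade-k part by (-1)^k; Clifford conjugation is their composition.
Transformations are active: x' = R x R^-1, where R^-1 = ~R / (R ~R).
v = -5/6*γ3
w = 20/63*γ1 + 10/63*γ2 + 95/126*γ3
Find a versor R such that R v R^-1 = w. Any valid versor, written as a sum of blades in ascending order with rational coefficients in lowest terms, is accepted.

Here q(v) = q(w) = 25/36; the classical choice R = v + w = 20/63*γ1 + 10/63*γ2 - 5/63*γ3 then realises v -> w under the sandwich.
Answer: 20/63*γ1 + 10/63*γ2 - 5/63*γ3


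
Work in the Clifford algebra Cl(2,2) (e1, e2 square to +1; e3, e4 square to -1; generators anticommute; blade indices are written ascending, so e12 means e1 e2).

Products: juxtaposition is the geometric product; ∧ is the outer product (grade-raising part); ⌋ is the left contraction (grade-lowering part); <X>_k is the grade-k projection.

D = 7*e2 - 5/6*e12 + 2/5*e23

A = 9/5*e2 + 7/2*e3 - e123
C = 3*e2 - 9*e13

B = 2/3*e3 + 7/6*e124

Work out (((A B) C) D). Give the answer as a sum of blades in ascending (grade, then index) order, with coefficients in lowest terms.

step 1: -7/3 + 2/3*e12 - 21/10*e14 + 6/5*e23 + 7/6*e34 + 49/12*e1234
step 2: 2*e1 - 7*e2 - 18/5*e3 + 54/5*e12 + 21*e13 - 21/2*e14 + 6*e23 + 147/4*e24 + 189/10*e34 + 63/10*e124 + 49/4*e134 + 7/2*e234
step 3: -188/5 + 2093/30*e1 - 233/75*e2 - 224/5*e3 - 1253/5*e4 + 112/5*e12 + 233/25*e13 - 539/40*e14 + 77/10*e23 + 1631/100*e24 + 196/5*e34 - 716/5*e123 + 392/5*e124 + 1631/300*e134 + 14651/120*e234 + 329/5*e1234
Answer: -188/5 + 2093/30*e1 - 233/75*e2 - 224/5*e3 - 1253/5*e4 + 112/5*e12 + 233/25*e13 - 539/40*e14 + 77/10*e23 + 1631/100*e24 + 196/5*e34 - 716/5*e123 + 392/5*e124 + 1631/300*e134 + 14651/120*e234 + 329/5*e1234


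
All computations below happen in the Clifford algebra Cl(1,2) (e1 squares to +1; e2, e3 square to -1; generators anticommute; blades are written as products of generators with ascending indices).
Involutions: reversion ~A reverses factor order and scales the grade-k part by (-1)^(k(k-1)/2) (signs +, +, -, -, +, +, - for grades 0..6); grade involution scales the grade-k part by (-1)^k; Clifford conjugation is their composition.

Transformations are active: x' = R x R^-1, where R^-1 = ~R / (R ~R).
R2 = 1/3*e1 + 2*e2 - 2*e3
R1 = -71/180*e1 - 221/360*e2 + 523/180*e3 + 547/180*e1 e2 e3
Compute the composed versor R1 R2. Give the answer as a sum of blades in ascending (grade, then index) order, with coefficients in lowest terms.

Distribute over the terms of R2 (each basis-blade product reordered to ascending indices, repeated generators contracted through their squares):
R1 (1/3*e1) = -71/540 + 221/1080*e1 e2 - 523/540*e1 e3 + 547/540*e2 e3
R1 (2*e2) = 221/180 - 71/90*e1 e2 + 547/90*e1 e3 - 523/90*e2 e3
R1 (-2*e3) = 523/90 + 547/90*e1 e2 + 71/90*e1 e3 + 221/180*e2 e3
Summing the partial products and collecting blades:
Answer: 373/54 + 5933/1080*e1 e2 + 637/108*e1 e3 - 482/135*e2 e3


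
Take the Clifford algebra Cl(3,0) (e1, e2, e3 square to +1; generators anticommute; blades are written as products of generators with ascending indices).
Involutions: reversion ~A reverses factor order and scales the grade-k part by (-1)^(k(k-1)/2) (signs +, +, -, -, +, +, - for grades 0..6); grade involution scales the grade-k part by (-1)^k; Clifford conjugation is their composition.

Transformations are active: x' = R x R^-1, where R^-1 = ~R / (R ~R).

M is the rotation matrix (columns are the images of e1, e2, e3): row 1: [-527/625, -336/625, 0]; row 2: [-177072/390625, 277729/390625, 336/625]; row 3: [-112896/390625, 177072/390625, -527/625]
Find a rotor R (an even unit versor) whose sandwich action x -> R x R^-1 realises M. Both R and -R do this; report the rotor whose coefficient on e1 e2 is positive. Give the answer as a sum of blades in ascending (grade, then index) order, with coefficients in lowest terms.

Method: write R = a + b12*e1 e2 + b13*e1 e3 + b23*e2 e3 with a^2 + b12^2 + b13^2 + b23^2 = 1 (so R^-1 = ~R). Expanding the columns R e_j ~R gives tr M = 4a^2 - 1 and, from the antisymmetric part, M21 - M12 = -4a*b12, M13 - M31 = 4a*b13, M32 - M23 = -4a*b23.
Here tr M = -381021/390625, so a^2 = (1 + tr M)/4 = 2401/390625 and a = ±49/625. Taking a = 49/625: M21 - M12 = 32928/390625, M13 - M31 = 112896/390625, M32 - M23 = -32928/390625, giving b12 = -168/625, b13 = 576/625, b23 = 168/625, i.e. R = 49/625 - 168/625*e1 e2 + 576/625*e1 e3 + 168/625*e2 e3.
Its e1 e2 coefficient is negative, so report the other preimage -R.
Answer: -49/625 + 168/625*e1 e2 - 576/625*e1 e3 - 168/625*e2 e3. Sheet selection: the two-to-one cover makes ±R indistinguishable at the matrix level (trace -381021/390625), so uniqueness comes from the required sign on e1 e2.


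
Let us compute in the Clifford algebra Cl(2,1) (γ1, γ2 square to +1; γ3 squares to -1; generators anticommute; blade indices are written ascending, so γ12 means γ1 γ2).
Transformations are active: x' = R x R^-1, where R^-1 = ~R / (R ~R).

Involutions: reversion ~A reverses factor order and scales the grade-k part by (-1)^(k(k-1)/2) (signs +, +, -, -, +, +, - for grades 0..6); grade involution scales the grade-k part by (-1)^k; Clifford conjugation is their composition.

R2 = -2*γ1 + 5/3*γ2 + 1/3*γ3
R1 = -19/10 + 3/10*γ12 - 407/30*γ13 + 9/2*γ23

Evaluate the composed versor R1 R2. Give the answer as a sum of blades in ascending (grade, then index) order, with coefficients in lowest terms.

Distribute over the terms of R2 (each basis-blade product reordered to ascending indices, repeated generators contracted through their squares):
R1 (-2*γ1) = 19/5*γ1 + 3/5*γ2 - 407/15*γ3 - 9*γ123
R1 (5/3*γ2) = 1/2*γ1 - 19/6*γ2 - 15/2*γ3 + 407/18*γ123
R1 (1/3*γ3) = 407/90*γ1 - 3/2*γ2 - 19/30*γ3 + 1/10*γ123
Summing the partial products and collecting blades:
Answer: 397/45*γ1 - 61/15*γ2 - 529/15*γ3 + 617/45*γ123


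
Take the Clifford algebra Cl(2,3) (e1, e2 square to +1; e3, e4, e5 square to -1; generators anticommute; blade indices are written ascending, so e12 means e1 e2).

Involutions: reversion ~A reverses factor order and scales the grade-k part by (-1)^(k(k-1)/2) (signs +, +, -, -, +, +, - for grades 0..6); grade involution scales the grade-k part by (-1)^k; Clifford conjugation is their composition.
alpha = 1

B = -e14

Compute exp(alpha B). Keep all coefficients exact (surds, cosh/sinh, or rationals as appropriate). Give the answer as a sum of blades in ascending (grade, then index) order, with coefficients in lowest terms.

B^2 = (-1)^2*(e14)^2 = 1*(+1) = 1 (a basis 2-blade squares to minus the product of its generators' squares).
B^2 = 1 — the series telescopes hyperbolically here: l = 1, alpha*l = 1, so exp(alpha B) = cosh(1) + (sinh(1)/1)*B = cosh(1) + (sinh(1))*B.
Answer: cosh(1) - sinh(1)*e14


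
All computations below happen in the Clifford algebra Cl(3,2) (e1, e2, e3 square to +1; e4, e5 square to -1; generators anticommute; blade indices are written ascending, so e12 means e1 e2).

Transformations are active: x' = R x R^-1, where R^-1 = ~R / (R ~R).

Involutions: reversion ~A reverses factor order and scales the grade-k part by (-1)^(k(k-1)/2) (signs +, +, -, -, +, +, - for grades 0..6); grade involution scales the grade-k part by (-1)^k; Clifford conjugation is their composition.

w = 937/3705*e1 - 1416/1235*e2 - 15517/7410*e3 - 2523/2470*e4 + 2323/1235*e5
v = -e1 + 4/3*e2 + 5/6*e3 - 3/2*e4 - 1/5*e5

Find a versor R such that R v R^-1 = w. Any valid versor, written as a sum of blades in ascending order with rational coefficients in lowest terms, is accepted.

Key observation: q(v) = q(w) = 266/225 (sandwiches preserve the norm), so R = v + w = -2768/3705*e1 + 692/3705*e2 - 1557/1235*e3 - 3114/1235*e4 + 2076/1235*e5 works whenever it is invertible — the component of v along it is kept and (v - w)/2 reverses, sending v to w.
Answer: -2768/3705*e1 + 692/3705*e2 - 1557/1235*e3 - 3114/1235*e4 + 2076/1235*e5


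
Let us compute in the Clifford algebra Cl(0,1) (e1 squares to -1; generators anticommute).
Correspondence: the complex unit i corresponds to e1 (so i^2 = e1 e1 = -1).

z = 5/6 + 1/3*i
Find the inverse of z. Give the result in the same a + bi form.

In blades: z = 5/6 + 1/3*e1.
With qbar = 5/6 - 1/3*e1 (scalar fixed, mapped units negated), z qbar = 29/36 (the sum of squared coefficients), so z^-1 = qbar / (29/36) = 30/29 - 12/29*e1; translating back:
Answer: 30/29 - 12/29*i


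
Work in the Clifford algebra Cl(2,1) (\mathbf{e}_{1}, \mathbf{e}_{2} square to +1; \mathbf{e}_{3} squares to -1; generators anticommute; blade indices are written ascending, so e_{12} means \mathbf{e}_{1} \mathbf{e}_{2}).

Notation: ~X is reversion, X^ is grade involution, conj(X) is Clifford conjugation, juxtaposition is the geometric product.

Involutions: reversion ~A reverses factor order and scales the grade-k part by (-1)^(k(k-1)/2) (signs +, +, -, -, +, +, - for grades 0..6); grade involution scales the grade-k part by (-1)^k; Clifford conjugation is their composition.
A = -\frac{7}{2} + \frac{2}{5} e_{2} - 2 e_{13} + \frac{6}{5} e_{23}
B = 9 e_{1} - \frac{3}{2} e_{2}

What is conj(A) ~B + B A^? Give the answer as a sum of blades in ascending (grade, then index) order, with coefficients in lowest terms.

first term: \frac{3}{5} - \frac{63}{2} e_{1} + \frac{21}{4} e_{2} - \frac{99}{5} e_{3} + \frac{18}{5} e_{12} - \frac{39}{5} e_{123}
second term: \frac{3}{5} - \frac{63}{2} e_{1} + \frac{21}{4} e_{2} - \frac{99}{5} e_{3} - \frac{18}{5} e_{12} + \frac{39}{5} e_{123}
Answer: \frac{6}{5} - 63 e_{1} + \frac{21}{2} e_{2} - \frac{198}{5} e_{3}
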